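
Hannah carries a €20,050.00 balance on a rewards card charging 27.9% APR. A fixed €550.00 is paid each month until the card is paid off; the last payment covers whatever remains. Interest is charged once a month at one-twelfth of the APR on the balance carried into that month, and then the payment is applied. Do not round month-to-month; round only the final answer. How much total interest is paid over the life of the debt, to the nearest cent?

€24,963.81

Monthly rate r = 27.9%/12 = 2.325% = 0.02325.
Payoff takes n = ⌈−ln(1 − rB₀/P)/ln(1+r)⌉ = ⌈81.842⌉ = 82 payments; the last is €463.81.
Total paid = 81·€550.00 + €463.81 = €45,013.81.
Total interest = total paid − principal = €45,013.81 − €20,050.00 = €24,963.81.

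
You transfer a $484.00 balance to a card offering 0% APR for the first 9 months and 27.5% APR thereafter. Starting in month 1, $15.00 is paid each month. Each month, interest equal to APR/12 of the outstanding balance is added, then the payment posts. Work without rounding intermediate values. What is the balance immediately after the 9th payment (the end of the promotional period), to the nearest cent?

$349.00

Promo months 1–9 at r₀ = 0%/12 = 0; months 10+ at r₁ = 27.5%/12 = 0.0229167.
After month 9 (no interest yet): B = $484.00 − 9·$15.00 = $349.00.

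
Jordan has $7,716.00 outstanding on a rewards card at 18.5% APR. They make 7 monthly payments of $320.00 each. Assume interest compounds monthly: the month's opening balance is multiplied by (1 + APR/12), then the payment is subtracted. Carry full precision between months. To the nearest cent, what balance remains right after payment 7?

$6,241.90

Monthly rate r = 18.5%/12 = 1.54167% = 0.0154167.
Each month: B ← B·(1+r) − $320.00.
Month 1: interest $118.95; balance after payment $7,514.95.
Month 2: interest $115.86; balance after payment $7,310.81.
Month 3: interest $112.71; balance after payment $7,103.52.
Month 4: interest $109.51; balance after payment $6,893.03.
Month 5: interest $106.27; balance after payment $6,679.30.
Month 6: interest $102.97; balance after payment $6,462.27.
Month 7: interest $99.63; balance after payment $6,241.90.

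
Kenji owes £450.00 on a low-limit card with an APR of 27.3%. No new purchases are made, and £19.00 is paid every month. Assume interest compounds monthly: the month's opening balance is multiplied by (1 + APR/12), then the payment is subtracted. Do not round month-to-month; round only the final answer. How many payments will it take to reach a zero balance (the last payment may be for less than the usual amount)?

Monthly rate r = 27.3%/12 = 2.275% = 0.02275.
Recurrence: B ← B·(1+r) − £19.00.
Month 1: interest £10.24; balance after payment £441.24.
Month 2: interest £10.04; balance after payment £432.28.
Closed form: n = −ln(1 − rB₀/P)/ln(1+r) = −ln(0.46118)/ln(1.02275) ≈ 34.406, so the balance reaches zero during payment 35.

35 payments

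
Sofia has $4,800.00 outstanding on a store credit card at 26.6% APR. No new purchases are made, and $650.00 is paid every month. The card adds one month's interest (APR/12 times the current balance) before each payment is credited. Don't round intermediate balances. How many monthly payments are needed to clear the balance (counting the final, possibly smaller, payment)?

Monthly rate r = 26.6%/12 = 2.21667% = 0.0221667.
Recurrence: B ← B·(1+r) − $650.00.
Month 1: interest $106.40; balance after payment $4,256.40.
Month 2: interest $94.35; balance after payment $3,700.75.
Closed form: n = −ln(1 − rB₀/P)/ln(1+r) = −ln(0.83631)/ln(1.02217) ≈ 8.153, so the balance reaches zero during payment 9.

9 months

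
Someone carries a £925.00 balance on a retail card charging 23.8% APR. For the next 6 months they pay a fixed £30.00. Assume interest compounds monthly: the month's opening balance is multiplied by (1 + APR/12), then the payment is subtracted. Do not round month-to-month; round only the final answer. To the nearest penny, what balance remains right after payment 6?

Monthly rate r = 23.8%/12 = 1.98333% = 0.0198333.
Each month: B ← B·(1+r) − £30.00.
Month 1: interest £18.35; balance after payment £913.35.
Month 2: interest £18.11; balance after payment £901.46.
Month 3: interest £17.88; balance after payment £889.34.
Month 4: interest £17.64; balance after payment £876.98.
Month 5: interest £17.39; balance after payment £864.37.
Month 6: interest £17.14; balance after payment £851.51.

£851.51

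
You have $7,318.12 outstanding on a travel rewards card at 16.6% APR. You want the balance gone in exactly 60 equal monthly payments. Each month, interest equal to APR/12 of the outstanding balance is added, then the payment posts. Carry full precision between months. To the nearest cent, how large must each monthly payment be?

Monthly rate r = 16.6%/12 = 1.38333% = 0.0138333.
Level-payment amortization: P = B₀·r / (1 − (1+r)^(−n)) = 7318.12·0.0138333 / (1 − 1.01383^(−60)).
Denominator 1 − (1+r)^(−60) = 0.561463208.
P = 101.234 / 0.561463208 ≈ 180.30.

$180.30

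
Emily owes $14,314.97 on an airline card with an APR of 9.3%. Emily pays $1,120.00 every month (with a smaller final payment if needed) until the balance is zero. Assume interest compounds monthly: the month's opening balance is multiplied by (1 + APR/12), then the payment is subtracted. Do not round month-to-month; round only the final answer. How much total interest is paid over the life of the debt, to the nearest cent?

$819.00

Monthly rate r = 9.3%/12 = 0.775% = 0.00775.
Payoff takes n = ⌈−ln(1 − rB₀/P)/ln(1+r)⌉ = ⌈13.512⌉ = 14 payments; the last is $573.97.
Total paid = 13·$1,120.00 + $573.97 = $15,133.97.
Total interest = total paid − principal = $15,133.97 − $14,314.97 = $819.00.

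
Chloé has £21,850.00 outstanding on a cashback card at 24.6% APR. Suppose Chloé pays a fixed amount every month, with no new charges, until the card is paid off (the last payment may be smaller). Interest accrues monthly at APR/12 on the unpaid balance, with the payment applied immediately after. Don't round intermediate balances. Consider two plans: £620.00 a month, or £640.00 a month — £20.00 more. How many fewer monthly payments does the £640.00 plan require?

4 fewer payments

Monthly rate r = 24.6%/12 = 2.05% = 0.0205.
At £620.00/mo: n = ⌈−ln(1 − rB₀/P)/ln(1+r)⌉ = 64 payments (last £103.18); total interest = total paid − £21,850.00 = £17,313.18.
At £640.00/mo: 60 payments (last £200.49); total interest £16,110.49.
Payments saved = 64 − 60 = 4.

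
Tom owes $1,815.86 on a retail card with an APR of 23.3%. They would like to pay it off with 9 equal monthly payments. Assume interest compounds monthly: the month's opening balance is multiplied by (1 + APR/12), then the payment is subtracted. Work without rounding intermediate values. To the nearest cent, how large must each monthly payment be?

Monthly rate r = 23.3%/12 = 1.94167% = 0.0194167.
Level-payment amortization: P = B₀·r / (1 − (1+r)^(−n)) = 1815.86·0.0194167 / (1 − 1.01942^(−9)).
Denominator 1 − (1+r)^(−9) = 0.158925564.
P = 35.2579 / 0.158925564 ≈ 221.85.

$221.85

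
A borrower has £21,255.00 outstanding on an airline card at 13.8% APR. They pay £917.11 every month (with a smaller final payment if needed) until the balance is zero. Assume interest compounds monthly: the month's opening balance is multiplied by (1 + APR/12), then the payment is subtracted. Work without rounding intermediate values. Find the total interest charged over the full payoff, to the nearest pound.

£3,606

Monthly rate r = 13.8%/12 = 1.15% = 0.0115.
Payoff takes n = ⌈−ln(1 − rB₀/P)/ln(1+r)⌉ = ⌈27.108⌉ = 28 payments; the last is £99.42.
Total paid = 27·£917.11 + £99.42 = £24,861.39.
Total interest = total paid − principal = £24,861.39 − £21,255.00 = £3,606.39.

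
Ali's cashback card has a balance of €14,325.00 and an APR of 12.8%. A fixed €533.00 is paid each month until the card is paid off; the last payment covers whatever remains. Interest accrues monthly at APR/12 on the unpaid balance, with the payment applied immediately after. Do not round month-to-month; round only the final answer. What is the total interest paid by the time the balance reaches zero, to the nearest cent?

€2,645.89

Monthly rate r = 12.8%/12 = 1.06667% = 0.0106667.
Payoff takes n = ⌈−ln(1 − rB₀/P)/ln(1+r)⌉ = ⌈31.840⌉ = 32 payments; the last is €447.89.
Total paid = 31·€533.00 + €447.89 = €16,970.89.
Total interest = total paid − principal = €16,970.89 − €14,325.00 = €2,645.89.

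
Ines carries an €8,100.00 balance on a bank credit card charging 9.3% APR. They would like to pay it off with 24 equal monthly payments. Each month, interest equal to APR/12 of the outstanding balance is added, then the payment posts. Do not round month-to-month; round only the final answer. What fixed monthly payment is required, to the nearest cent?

Monthly rate r = 9.3%/12 = 0.775% = 0.00775.
Level-payment amortization: P = B₀·r / (1 − (1+r)^(−n)) = 8100.00·0.00775 / (1 − 1.00775^(−24)).
Denominator 1 − (1+r)^(−24) = 0.169130846.
P = 62.775 / 0.169130846 ≈ 371.16.

€371.16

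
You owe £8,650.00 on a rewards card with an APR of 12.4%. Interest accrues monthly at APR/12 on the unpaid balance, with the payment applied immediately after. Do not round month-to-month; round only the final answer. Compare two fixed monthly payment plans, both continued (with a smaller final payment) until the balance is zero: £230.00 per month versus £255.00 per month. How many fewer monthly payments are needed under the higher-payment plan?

Monthly rate r = 12.4%/12 = 1.03333% = 0.0103333.
At £230.00/mo: n = ⌈−ln(1 − rB₀/P)/ln(1+r)⌉ = 48 payments (last £198.53); total interest = total paid − £8,650.00 = £2,358.53.
At £255.00/mo: 42 payments (last £250.43); total interest £2,055.43.
Payments saved = 48 − 42 = 6.

6 fewer payments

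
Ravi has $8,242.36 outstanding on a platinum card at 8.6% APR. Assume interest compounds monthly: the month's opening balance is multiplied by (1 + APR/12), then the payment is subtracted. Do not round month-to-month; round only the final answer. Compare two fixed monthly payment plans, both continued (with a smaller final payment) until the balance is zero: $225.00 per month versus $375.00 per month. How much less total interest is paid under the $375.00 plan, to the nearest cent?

Monthly rate r = 8.6%/12 = 0.716667% = 0.00716667.
At $225.00/mo: n = ⌈−ln(1 − rB₀/P)/ln(1+r)⌉ = 43 payments (last $145.41); total interest = total paid − $8,242.36 = $1,353.05.
At $375.00/mo: 25 payments (last $1.03); total interest $758.67.
Interest saved = $1,353.05 − $758.67 = $594.38.

$594.38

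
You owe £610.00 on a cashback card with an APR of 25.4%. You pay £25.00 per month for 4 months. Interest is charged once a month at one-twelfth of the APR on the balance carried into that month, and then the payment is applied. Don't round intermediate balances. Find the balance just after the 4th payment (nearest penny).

£560.09

Monthly rate r = 25.4%/12 = 2.11667% = 0.0211667.
Each month: B ← B·(1+r) − £25.00.
Month 1: interest £12.91; balance after payment £597.91.
Month 2: interest £12.66; balance after payment £585.57.
Month 3: interest £12.39; balance after payment £572.96.
Month 4: interest £12.13; balance after payment £560.09.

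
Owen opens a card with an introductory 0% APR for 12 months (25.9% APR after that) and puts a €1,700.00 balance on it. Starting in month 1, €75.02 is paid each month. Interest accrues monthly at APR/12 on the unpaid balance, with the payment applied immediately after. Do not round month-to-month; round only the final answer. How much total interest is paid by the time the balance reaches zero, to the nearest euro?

Promo months 1–12 at r₀ = 0%/12 = 0; months 13+ at r₁ = 25.9%/12 = 0.0215833.
After month 12 (no interest yet): B = €1,700.00 − 12·€75.02 = €799.76.
Then at r₁ with €75.02/mo: n₂ = −ln(1 − r₁·B/P)/ln(1+r₁) ≈ 12.25 → 13 more payments.
Total paid = 24·€75.02 + €18.56 = €1,819.04; interest = €1,819.04 − €1,700.00 = €119.04.

€119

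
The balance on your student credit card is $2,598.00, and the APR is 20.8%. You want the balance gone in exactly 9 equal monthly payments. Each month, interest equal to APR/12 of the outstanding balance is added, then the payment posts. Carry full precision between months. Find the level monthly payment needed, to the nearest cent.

Monthly rate r = 20.8%/12 = 1.73333% = 0.0173333.
Level-payment amortization: P = B₀·r / (1 − (1+r)^(−n)) = 2598.00·0.0173333 / (1 − 1.01733^(−9)).
Denominator 1 − (1+r)^(−9) = 0.143296524.
P = 45.032 / 0.143296524 ≈ 314.26.

$314.26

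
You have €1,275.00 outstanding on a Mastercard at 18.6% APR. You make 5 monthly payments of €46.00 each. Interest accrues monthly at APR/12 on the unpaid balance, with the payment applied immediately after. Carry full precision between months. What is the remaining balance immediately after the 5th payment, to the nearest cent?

Monthly rate r = 18.6%/12 = 1.55% = 0.0155.
Each month: B ← B·(1+r) − €46.00.
Month 1: interest €19.76; balance after payment €1,248.76.
Month 2: interest €19.36; balance after payment €1,222.12.
Month 3: interest €18.94; balance after payment €1,195.06.
Month 4: interest €18.52; balance after payment €1,167.58.
Month 5: interest €18.10; balance after payment €1,139.68.

€1,139.68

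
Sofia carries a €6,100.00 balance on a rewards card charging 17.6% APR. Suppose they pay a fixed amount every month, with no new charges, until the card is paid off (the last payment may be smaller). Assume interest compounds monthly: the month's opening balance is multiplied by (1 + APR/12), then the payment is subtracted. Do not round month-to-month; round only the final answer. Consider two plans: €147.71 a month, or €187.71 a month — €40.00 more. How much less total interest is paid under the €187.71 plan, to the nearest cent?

Monthly rate r = 17.6%/12 = 1.46667% = 0.0146667.
At €147.71/mo: n = ⌈−ln(1 − rB₀/P)/ln(1+r)⌉ = 64 payments (last €135.33); total interest = total paid − €6,100.00 = €3,341.06.
At €187.71/mo: 45 payments (last €88.06); total interest €2,247.30.
Interest saved = €3,341.06 − €2,247.30 = €1,093.76.

€1,093.76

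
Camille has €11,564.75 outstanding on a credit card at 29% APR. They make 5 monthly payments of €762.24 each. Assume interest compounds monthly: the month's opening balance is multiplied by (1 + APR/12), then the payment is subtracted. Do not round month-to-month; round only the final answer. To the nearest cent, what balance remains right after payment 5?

€9,031.44

Monthly rate r = 29%/12 = 2.41667% = 0.0241667.
Each month: B ← B·(1+r) − €762.24.
Month 1: interest €279.48; balance after payment €11,081.99.
Month 2: interest €267.81; balance after payment €10,587.57.
Month 3: interest €255.87; balance after payment €10,081.19.
Month 4: interest €243.63; balance after payment €9,562.58.
Month 5: interest €231.10; balance after payment €9,031.44.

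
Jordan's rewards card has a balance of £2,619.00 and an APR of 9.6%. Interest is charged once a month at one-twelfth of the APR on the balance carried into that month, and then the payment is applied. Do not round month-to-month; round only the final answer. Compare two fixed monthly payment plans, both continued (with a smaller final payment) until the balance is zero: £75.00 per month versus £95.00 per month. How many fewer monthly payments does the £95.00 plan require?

10 fewer payments

Monthly rate r = 9.6%/12 = 0.8% = 0.008.
At £75.00/mo: n = ⌈−ln(1 − rB₀/P)/ln(1+r)⌉ = 42 payments (last £8.70); total interest = total paid − £2,619.00 = £464.70.
At £95.00/mo: 32 payments (last £25.71); total interest £351.71.
Payments saved = 42 − 32 = 10.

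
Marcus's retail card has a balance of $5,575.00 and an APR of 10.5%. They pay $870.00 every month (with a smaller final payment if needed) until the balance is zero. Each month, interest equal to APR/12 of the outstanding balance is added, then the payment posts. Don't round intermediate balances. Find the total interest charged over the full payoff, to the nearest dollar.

$188

Monthly rate r = 10.5%/12 = 0.875% = 0.00875.
Payoff takes n = ⌈−ln(1 − rB₀/P)/ln(1+r)⌉ = ⌈6.624⌉ = 7 payments; the last is $543.35.
Total paid = 6·$870.00 + $543.35 = $5,763.35.
Total interest = total paid − principal = $5,763.35 − $5,575.00 = $188.35.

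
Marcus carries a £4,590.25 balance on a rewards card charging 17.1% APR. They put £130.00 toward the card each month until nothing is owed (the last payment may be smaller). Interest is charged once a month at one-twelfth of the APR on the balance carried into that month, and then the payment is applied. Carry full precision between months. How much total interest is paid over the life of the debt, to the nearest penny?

Monthly rate r = 17.1%/12 = 1.425% = 0.01425.
Payoff takes n = ⌈−ln(1 − rB₀/P)/ln(1+r)⌉ = ⌈49.436⌉ = 50 payments; the last is £56.91.
Total paid = 49·£130.00 + £56.91 = £6,426.91.
Total interest = total paid − principal = £6,426.91 − £4,590.25 = £1,836.66.

£1,836.66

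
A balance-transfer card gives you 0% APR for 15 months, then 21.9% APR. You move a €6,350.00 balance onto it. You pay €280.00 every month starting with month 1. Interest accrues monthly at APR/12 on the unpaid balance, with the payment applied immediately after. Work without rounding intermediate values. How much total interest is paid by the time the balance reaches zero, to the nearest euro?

€188

Promo months 1–15 at r₀ = 0%/12 = 0; months 16+ at r₁ = 21.9%/12 = 0.01825.
After month 15 (no interest yet): B = €6,350.00 − 15·€280.00 = €2,150.00.
Then at r₁ with €280.00/mo: n₂ = −ln(1 − r₁·B/P)/ln(1+r₁) ≈ 8.35 → 9 more payments.
Total paid = 23·€280.00 + €98.03 = €6,538.03; interest = €6,538.03 − €6,350.00 = €188.03.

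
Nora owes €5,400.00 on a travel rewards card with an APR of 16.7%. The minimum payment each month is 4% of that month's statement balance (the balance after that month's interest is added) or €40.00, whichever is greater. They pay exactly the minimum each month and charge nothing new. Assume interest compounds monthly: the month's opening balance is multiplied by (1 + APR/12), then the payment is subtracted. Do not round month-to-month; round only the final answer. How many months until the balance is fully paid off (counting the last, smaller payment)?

94 months

Monthly rate r = 16.7%/12 = 1.39167% = 0.0139167.
While 4% of the post-interest balance exceeds €40.00, each month B ← (B·(1+r))·(1 − 0.04), i.e. B shrinks by the factor (1+r)·0.96 = 0.97336.
This holds for months 1–63. Entering month 64 the balance is €985.43; 4% of the post-interest balance is now below €40.00, so the flat €40.00 minimum applies from here.
From month 64 a fixed €40.00 at rate r clears €985.43 in 31 more payments. Total: 63 + 31 = 94 months.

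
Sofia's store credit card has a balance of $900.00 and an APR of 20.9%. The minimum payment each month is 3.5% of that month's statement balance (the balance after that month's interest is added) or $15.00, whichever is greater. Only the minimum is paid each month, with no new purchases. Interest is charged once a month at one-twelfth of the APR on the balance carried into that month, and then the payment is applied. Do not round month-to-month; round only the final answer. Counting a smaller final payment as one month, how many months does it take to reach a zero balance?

81 months

Monthly rate r = 20.9%/12 = 1.74167% = 0.0174167.
While 3.5% of the post-interest balance exceeds $15.00, each month B ← (B·(1+r))·(1 − 0.035), i.e. B shrinks by the factor (1+r)·0.965 = 0.98181.
This holds for months 1–42. Entering month 43 the balance is $416.24; 3.5% of the post-interest balance is now below $15.00, so the flat $15.00 minimum applies from here.
From month 43 a fixed $15.00 at rate r clears $416.24 in 39 more payments. Total: 42 + 39 = 81 months.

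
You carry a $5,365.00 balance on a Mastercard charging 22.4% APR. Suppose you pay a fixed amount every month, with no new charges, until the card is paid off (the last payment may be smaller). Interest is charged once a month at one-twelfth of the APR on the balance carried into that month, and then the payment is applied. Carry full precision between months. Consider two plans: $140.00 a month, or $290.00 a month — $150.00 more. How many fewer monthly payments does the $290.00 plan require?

Monthly rate r = 22.4%/12 = 1.86667% = 0.0186667.
At $140.00/mo: n = ⌈−ln(1 − rB₀/P)/ln(1+r)⌉ = 68 payments (last $131.03); total interest = total paid − $5,365.00 = $4,146.03.
At $290.00/mo: 23 payments (last $262.85); total interest $1,277.85.
Payments saved = 68 − 23 = 45.

45 fewer payments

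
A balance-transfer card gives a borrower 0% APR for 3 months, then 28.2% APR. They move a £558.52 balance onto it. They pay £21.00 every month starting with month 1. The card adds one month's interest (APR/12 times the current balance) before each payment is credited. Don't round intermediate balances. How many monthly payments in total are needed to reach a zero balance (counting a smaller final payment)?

Promo months 1–3 at r₀ = 0%/12 = 0; months 4+ at r₁ = 28.2%/12 = 0.0235.
After month 3 (no interest yet): B = £558.52 − 3·£21.00 = £495.52.
Then at r₁ with £21.00/mo: n₂ = −ln(1 − r₁·B/P)/ln(1+r₁) ≈ 34.81 → 35 more payments.

38 months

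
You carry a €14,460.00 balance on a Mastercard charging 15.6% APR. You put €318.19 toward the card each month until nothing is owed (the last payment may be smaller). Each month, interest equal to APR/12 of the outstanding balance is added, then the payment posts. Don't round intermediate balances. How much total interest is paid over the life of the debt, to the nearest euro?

€7,552

Monthly rate r = 15.6%/12 = 1.3% = 0.013.
Payoff takes n = ⌈−ln(1 − rB₀/P)/ln(1+r)⌉ = ⌈69.177⌉ = 70 payments; the last is €56.48.
Total paid = 69·€318.19 + €56.48 = €22,011.59.
Total interest = total paid − principal = €22,011.59 − €14,460.00 = €7,551.59.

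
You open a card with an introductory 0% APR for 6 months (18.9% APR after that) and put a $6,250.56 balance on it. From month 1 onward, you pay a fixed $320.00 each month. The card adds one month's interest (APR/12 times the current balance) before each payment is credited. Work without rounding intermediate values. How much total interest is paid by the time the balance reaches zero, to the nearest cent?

Promo months 1–6 at r₀ = 0%/12 = 0; months 7+ at r₁ = 18.9%/12 = 0.01575.
After month 6 (no interest yet): B = $6,250.56 − 6·$320.00 = $4,330.56.
Then at r₁ with $320.00/mo: n₂ = −ln(1 − r₁·B/P)/ln(1+r₁) ≈ 15.34 → 16 more payments.
Total paid = 21·$320.00 + $109.13 = $6,829.13; interest = $6,829.13 − $6,250.56 = $578.57.

$578.57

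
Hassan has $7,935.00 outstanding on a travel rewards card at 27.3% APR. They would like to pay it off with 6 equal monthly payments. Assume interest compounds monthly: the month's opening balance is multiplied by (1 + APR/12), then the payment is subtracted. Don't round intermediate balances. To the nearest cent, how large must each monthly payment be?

$1,429.78

Monthly rate r = 27.3%/12 = 2.275% = 0.02275.
Level-payment amortization: P = B₀·r / (1 − (1+r)^(−n)) = 7935.00·0.02275 / (1 − 1.02275^(−6)).
Denominator 1 − (1+r)^(−6) = 0.126258284.
P = 180.521 / 0.126258284 ≈ 1429.78.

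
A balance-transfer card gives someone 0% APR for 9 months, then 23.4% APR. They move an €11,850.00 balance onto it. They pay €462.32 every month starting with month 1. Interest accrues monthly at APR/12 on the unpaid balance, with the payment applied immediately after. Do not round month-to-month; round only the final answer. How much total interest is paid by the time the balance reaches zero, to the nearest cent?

€1,696.68

Promo months 1–9 at r₀ = 0%/12 = 0; months 10+ at r₁ = 23.4%/12 = 0.0195.
After month 9 (no interest yet): B = €11,850.00 − 9·€462.32 = €7,689.12.
Then at r₁ with €462.32/mo: n₂ = −ln(1 − r₁·B/P)/ln(1+r₁) ≈ 20.30 → 21 more payments.
Total paid = 29·€462.32 + €139.40 = €13,546.68; interest = €13,546.68 − €11,850.00 = €1,696.68.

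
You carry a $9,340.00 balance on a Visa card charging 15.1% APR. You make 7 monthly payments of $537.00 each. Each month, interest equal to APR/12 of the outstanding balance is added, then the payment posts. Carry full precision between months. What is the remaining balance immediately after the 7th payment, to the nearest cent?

$6,290.50

Monthly rate r = 15.1%/12 = 1.25833% = 0.0125833.
Each month: B ← B·(1+r) − $537.00.
Month 1: interest $117.53; balance after payment $8,920.53.
Month 2: interest $112.25; balance after payment $8,495.78.
Month 3: interest $106.91; balance after payment $8,065.68.
Month 4: interest $101.49; balance after payment $7,630.18.
Month 5: interest $96.01; balance after payment $7,189.19.
Month 6: interest $90.46; balance after payment $6,742.65.
Month 7: interest $84.85; balance after payment $6,290.50.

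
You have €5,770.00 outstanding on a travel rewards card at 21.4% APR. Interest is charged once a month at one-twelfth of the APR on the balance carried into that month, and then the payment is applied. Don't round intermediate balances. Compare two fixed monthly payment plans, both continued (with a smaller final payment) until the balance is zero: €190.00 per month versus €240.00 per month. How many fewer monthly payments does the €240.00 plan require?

Monthly rate r = 21.4%/12 = 1.78333% = 0.0178333.
At €190.00/mo: n = ⌈−ln(1 − rB₀/P)/ln(1+r)⌉ = 45 payments (last €23.79); total interest = total paid − €5,770.00 = €2,613.79.
At €240.00/mo: 32 payments (last €162.78); total interest €1,832.78.
Payments saved = 45 − 32 = 13.

13 fewer payments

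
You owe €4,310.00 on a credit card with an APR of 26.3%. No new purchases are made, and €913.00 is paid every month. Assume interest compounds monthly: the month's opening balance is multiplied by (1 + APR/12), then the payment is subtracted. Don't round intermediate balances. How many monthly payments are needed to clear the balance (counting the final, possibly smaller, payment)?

6 payments

Monthly rate r = 26.3%/12 = 2.19167% = 0.0219167.
Recurrence: B ← B·(1+r) − €913.00.
Month 1: interest €94.46; balance after payment €3,491.46.
Month 2: interest €76.52; balance after payment €2,654.98.
Month 3: interest €58.19; balance after payment €1,800.17.
Month 4: interest €39.45; balance after payment €926.62.
Month 5: interest €20.31; balance after payment €33.93.
Month 6: interest €0.74; balance after payment €0.00.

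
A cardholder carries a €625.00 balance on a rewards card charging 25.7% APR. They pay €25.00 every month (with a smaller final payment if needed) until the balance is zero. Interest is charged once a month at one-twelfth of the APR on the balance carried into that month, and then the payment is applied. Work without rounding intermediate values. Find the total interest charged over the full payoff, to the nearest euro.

€279

Monthly rate r = 25.7%/12 = 2.14167% = 0.0214167.
Payoff takes n = ⌈−ln(1 − rB₀/P)/ln(1+r)⌉ = ⌈36.177⌉ = 37 payments; the last is €4.47.
Total paid = 36·€25.00 + €4.47 = €904.47.
Total interest = total paid − principal = €904.47 − €625.00 = €279.47.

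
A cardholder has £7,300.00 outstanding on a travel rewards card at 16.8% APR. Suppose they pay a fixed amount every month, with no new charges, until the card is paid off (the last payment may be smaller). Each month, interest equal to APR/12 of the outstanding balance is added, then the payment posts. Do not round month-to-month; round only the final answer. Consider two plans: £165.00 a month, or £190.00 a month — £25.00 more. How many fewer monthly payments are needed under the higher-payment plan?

Monthly rate r = 16.8%/12 = 1.4% = 0.014.
At £165.00/mo: n = ⌈−ln(1 − rB₀/P)/ln(1+r)⌉ = 70 payments (last £79.68); total interest = total paid − £7,300.00 = £4,164.68.
At £190.00/mo: 56 payments (last £100.13); total interest £3,250.13.
Payments saved = 70 − 56 = 14.

14 fewer payments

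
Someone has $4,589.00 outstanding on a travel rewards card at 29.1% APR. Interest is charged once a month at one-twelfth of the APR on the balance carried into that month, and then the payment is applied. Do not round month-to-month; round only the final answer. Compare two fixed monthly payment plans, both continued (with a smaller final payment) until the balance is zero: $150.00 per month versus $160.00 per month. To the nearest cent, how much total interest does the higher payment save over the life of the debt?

Monthly rate r = 29.1%/12 = 2.425% = 0.02425.
At $150.00/mo: n = ⌈−ln(1 − rB₀/P)/ln(1+r)⌉ = 57 payments (last $79.12); total interest = total paid − $4,589.00 = $3,890.12.
At $160.00/mo: 50 payments (last $101.14); total interest $3,352.14.
Interest saved = $3,890.12 − $3,352.14 = $537.98.

$537.98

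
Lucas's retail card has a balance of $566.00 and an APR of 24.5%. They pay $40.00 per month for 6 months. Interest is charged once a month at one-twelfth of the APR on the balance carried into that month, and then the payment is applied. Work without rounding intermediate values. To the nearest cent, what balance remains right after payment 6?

$386.38

Monthly rate r = 24.5%/12 = 2.04167% = 0.0204167.
Each month: B ← B·(1+r) − $40.00.
Month 1: interest $11.56; balance after payment $537.56.
Month 2: interest $10.98; balance after payment $508.53.
Month 3: interest $10.38; balance after payment $478.91.
Month 4: interest $9.78; balance after payment $448.69.
Month 5: interest $9.16; balance after payment $417.85.
Month 6: interest $8.53; balance after payment $386.38.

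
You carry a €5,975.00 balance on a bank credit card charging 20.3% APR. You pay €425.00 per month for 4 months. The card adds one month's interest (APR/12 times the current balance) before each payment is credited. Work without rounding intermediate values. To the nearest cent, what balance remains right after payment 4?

€4,646.06

Monthly rate r = 20.3%/12 = 1.69167% = 0.0169167.
Each month: B ← B·(1+r) − €425.00.
Month 1: interest €101.08; balance after payment €5,651.08.
Month 2: interest €95.60; balance after payment €5,321.67.
Month 3: interest €90.02; balance after payment €4,986.70.
Month 4: interest €84.36; balance after payment €4,646.06.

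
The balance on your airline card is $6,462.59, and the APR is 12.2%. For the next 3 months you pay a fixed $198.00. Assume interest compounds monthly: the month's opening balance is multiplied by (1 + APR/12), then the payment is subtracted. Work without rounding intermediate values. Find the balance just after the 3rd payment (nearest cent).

$6,061.65

Monthly rate r = 12.2%/12 = 1.01667% = 0.0101667.
Each month: B ← B·(1+r) − $198.00.
Month 1: interest $65.70; balance after payment $6,330.29.
Month 2: interest $64.36; balance after payment $6,196.65.
Month 3: interest $63.00; balance after payment $6,061.65.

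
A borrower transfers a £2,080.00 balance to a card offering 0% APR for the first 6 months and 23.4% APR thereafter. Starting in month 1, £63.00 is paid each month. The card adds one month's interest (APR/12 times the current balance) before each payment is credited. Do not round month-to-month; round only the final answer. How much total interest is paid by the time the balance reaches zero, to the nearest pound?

£739

Promo months 1–6 at r₀ = 0%/12 = 0; months 7+ at r₁ = 23.4%/12 = 0.0195.
After month 6 (no interest yet): B = £2,080.00 − 6·£63.00 = £1,702.00.
Then at r₁ with £63.00/mo: n₂ = −ln(1 − r₁·B/P)/ln(1+r₁) ≈ 38.75 → 39 more payments.
Total paid = 44·£63.00 + £47.06 = £2,819.06; interest = £2,819.06 − £2,080.00 = £739.06.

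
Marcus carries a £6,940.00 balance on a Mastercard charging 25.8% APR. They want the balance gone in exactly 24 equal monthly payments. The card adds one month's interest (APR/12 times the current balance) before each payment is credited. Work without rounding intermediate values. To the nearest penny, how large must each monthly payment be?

£373.19

Monthly rate r = 25.8%/12 = 2.15% = 0.0215.
Level-payment amortization: P = B₀·r / (1 − (1+r)^(−n)) = 6940.00·0.0215 / (1 − 1.0215^(−24)).
Denominator 1 − (1+r)^(−24) = 0.399823348.
P = 149.21 / 0.399823348 ≈ 373.19.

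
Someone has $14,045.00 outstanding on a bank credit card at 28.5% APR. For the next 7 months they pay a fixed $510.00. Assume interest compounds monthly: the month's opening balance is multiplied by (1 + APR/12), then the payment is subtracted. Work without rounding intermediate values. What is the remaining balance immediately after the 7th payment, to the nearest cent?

$12,718.42

Monthly rate r = 28.5%/12 = 2.375% = 0.02375.
Each month: B ← B·(1+r) − $510.00.
Month 1: interest $333.57; balance after payment $13,868.57.
Month 2: interest $329.38; balance after payment $13,687.95.
Month 3: interest $325.09; balance after payment $13,503.04.
Month 4: interest $320.70; balance after payment $13,313.73.
Month 5: interest $316.20; balance after payment $13,119.93.
Month 6: interest $311.60; balance after payment $12,921.53.
Month 7: interest $306.89; balance after payment $12,718.42.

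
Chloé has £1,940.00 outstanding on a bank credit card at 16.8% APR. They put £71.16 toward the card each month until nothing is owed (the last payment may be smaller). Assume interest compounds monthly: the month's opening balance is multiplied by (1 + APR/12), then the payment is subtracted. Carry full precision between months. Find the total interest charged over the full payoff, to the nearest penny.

Monthly rate r = 16.8%/12 = 1.4% = 0.014.
Payoff takes n = ⌈−ln(1 − rB₀/P)/ln(1+r)⌉ = ⌈34.578⌉ = 35 payments; the last is £41.28.
Total paid = 34·£71.16 + £41.28 = £2,460.72.
Total interest = total paid − principal = £2,460.72 − £1,940.00 = £520.72.

£520.72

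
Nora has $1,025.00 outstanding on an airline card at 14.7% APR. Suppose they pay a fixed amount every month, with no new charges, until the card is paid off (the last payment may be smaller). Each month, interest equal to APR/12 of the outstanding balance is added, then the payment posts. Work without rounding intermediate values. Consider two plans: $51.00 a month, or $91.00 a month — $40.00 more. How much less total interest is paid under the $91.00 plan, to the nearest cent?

Monthly rate r = 14.7%/12 = 1.225% = 0.01225.
At $51.00/mo: n = ⌈−ln(1 − rB₀/P)/ln(1+r)⌉ = 24 payments (last $10.91); total interest = total paid − $1,025.00 = $158.91.
At $91.00/mo: 13 payments (last $17.81); total interest $84.81.
Interest saved = $158.91 − $84.81 = $74.10.

$74.10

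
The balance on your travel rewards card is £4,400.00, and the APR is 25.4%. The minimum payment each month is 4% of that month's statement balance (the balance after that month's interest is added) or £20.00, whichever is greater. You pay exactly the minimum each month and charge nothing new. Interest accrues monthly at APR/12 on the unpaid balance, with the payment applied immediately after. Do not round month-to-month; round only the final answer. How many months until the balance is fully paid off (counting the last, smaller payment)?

Monthly rate r = 25.4%/12 = 2.11667% = 0.0211667.
While 4% of the post-interest balance exceeds £20.00, each month B ← (B·(1+r))·(1 − 0.04), i.e. B shrinks by the factor (1+r)·0.96 = 0.98032.
This holds for months 1–111. Entering month 112 the balance is £484.49; 4% of the post-interest balance is now below £20.00, so the flat £20.00 minimum applies from here.
From month 112 a fixed £20.00 at rate r clears £484.49 in 35 more payments. Total: 111 + 35 = 146 months.

146 months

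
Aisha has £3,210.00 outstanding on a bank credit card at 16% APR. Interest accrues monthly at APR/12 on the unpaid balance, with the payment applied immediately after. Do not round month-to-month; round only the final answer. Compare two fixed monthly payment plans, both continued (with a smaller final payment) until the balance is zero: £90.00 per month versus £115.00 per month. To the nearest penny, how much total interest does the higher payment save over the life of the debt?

£343.98

Monthly rate r = 16%/12 = 1.33333% = 0.0133333.
At £90.00/mo: n = ⌈−ln(1 − rB₀/P)/ln(1+r)⌉ = 49 payments (last £65.65); total interest = total paid − £3,210.00 = £1,175.65.
At £115.00/mo: 36 payments (last £16.67); total interest £831.67.
Interest saved = £1,175.65 − £831.67 = £343.98.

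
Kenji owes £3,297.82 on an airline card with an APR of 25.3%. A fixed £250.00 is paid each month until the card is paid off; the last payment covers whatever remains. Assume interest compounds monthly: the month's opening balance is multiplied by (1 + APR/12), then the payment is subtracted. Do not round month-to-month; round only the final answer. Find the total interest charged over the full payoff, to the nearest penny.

Monthly rate r = 25.3%/12 = 2.10833% = 0.0210833.
Payoff takes n = ⌈−ln(1 − rB₀/P)/ln(1+r)⌉ = ⌈15.620⌉ = 16 payments; the last is £155.53.
Total paid = 15·£250.00 + £155.53 = £3,905.53.
Total interest = total paid − principal = £3,905.53 − £3,297.82 = £607.71.

£607.71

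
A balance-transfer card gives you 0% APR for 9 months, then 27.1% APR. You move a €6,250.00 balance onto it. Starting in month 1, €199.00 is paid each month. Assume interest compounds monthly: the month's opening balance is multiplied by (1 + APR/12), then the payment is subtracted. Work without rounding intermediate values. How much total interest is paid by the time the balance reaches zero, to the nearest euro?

€1,826

Promo months 1–9 at r₀ = 0%/12 = 0; months 10+ at r₁ = 27.1%/12 = 0.0225833.
After month 9 (no interest yet): B = €6,250.00 − 9·€199.00 = €4,459.00.
Then at r₁ with €199.00/mo: n₂ = −ln(1 − r₁·B/P)/ln(1+r₁) ≈ 31.58 → 32 more payments.
Total paid = 40·€199.00 + €116.17 = €8,076.17; interest = €8,076.17 − €6,250.00 = €1,826.17.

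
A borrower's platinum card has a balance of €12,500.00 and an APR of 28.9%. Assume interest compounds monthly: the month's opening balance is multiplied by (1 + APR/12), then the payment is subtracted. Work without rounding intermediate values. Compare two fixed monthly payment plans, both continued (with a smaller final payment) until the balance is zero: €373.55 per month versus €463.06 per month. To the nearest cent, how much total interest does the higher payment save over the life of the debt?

€5,298.54

Monthly rate r = 28.9%/12 = 2.40833% = 0.0240833.
At €373.55/mo: n = ⌈−ln(1 − rB₀/P)/ln(1+r)⌉ = 69 payments (last €331.54); total interest = total paid − €12,500.00 = €13,232.94.
At €463.06/mo: 45 payments (last €59.76); total interest €7,934.40.
Interest saved = €13,232.94 − €7,934.40 = €5,298.54.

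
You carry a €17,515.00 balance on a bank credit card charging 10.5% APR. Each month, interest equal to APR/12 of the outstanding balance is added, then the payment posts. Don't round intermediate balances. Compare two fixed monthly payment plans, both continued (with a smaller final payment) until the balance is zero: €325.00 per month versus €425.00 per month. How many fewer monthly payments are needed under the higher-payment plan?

22 fewer payments

Monthly rate r = 10.5%/12 = 0.875% = 0.00875.
At €325.00/mo: n = ⌈−ln(1 − rB₀/P)/ln(1+r)⌉ = 74 payments (last €69.25); total interest = total paid − €17,515.00 = €6,279.25.
At €425.00/mo: 52 payments (last €142.89); total interest €4,302.89.
Payments saved = 74 − 52 = 22.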